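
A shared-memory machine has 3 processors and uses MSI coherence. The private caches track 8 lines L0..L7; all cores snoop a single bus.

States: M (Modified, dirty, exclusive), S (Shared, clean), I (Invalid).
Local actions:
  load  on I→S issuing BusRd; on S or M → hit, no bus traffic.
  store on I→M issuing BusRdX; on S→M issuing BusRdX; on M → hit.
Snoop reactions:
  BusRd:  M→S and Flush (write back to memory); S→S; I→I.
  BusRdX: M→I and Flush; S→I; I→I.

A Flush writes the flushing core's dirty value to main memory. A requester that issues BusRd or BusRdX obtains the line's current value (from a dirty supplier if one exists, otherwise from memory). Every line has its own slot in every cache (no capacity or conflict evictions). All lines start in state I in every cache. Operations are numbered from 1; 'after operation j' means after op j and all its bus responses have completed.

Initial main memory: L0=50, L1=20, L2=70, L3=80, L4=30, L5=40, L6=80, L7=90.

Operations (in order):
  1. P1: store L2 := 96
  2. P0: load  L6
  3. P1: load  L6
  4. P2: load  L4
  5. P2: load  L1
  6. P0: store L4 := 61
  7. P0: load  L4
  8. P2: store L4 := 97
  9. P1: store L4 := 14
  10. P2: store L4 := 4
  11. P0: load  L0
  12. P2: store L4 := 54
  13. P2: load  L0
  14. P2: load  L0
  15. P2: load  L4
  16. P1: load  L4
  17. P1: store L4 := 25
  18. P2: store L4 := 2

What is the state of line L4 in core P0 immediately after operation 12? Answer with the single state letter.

[1] P1: store L2 := 96 | P0:I, P1:M(96), P2:I | bus: BusRdX
[2] P0: load  L6 | P0:S(80), P1:I, P2:I | bus: BusRd
[3] P1: load  L6 | P0:S(80), P1:S(80), P2:I | bus: BusRd
[4] P2: load  L4 | P0:I, P1:I, P2:S(30) | bus: BusRd
[5] P2: load  L1 | P0:I, P1:I, P2:S(20) | bus: BusRd
[6] P0: store L4 := 61 | P0:M(61), P1:I, P2:I | bus: BusRdX
[7] P0: load  L4 | P0:M(61), P1:I, P2:I | bus: none
[8] P2: store L4 := 97 | P0:I, P1:I, P2:M(97) | bus: BusRdX,Flush
[9] P1: store L4 := 14 | P0:I, P1:M(14), P2:I | bus: BusRdX,Flush
[10] P2: store L4 := 4 | P0:I, P1:I, P2:M(4) | bus: BusRdX,Flush
[11] P0: load  L0 | P0:S(50), P1:I, P2:I | bus: BusRd
[12] P2: store L4 := 54 | P0:I, P1:I, P2:M(54) | bus: none
[13] P2: load  L0 | P0:S(50), P1:I, P2:S(50) | bus: BusRd
[14] P2: load  L0 | P0:S(50), P1:I, P2:S(50) | bus: none
[15] P2: load  L4 | P0:I, P1:I, P2:M(54) | bus: none
[16] P1: load  L4 | P0:I, P1:S(54), P2:S(54) | bus: BusRd,Flush
[17] P1: store L4 := 25 | P0:I, P1:M(25), P2:I | bus: BusRdX
[18] P2: store L4 := 2 | P0:I, P1:I, P2:M(2) | bus: BusRdX,Flush

state = I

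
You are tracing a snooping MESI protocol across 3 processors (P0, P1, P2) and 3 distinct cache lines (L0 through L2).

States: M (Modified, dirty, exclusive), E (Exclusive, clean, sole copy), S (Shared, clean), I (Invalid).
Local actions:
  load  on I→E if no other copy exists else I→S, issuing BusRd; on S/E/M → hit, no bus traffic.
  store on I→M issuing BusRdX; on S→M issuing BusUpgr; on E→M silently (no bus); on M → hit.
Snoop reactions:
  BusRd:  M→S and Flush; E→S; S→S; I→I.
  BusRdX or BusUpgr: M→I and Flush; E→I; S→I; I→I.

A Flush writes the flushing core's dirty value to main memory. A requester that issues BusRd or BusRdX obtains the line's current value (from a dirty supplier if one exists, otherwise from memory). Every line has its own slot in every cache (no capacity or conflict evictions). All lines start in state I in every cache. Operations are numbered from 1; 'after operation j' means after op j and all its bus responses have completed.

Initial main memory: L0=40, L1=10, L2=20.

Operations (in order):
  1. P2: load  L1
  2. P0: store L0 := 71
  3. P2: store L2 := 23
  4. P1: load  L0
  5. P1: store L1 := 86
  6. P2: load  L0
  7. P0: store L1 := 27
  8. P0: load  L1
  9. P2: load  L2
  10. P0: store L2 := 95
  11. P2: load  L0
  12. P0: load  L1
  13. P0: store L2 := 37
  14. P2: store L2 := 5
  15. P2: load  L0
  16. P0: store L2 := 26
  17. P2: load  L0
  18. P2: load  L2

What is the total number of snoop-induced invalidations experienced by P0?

invalidations = 1

  op1 P2: load  L1 → I/I/E on L1; bus BusRd; mem=10
  op2 P0: store L0 := 71 → M/I/I on L0; bus BusRdX; mem=40
  op3 P2: store L2 := 23 → I/I/M on L2; bus BusRdX; mem=20
  op4 P1: load  L0 → S/S/I on L0; bus BusRd Flush; mem=71
  op5 P1: store L1 := 86 → I/M/I on L1; bus BusRdX; mem=10
  op6 P2: load  L0 → S/S/S on L0; bus BusRd; mem=71
  op7 P0: store L1 := 27 → M/I/I on L1; bus BusRdX Flush; mem=86
  op8 P0: load  L1 → M/I/I on L1; bus (none); mem=86
  op9 P2: load  L2 → I/I/M on L2; bus (none); mem=20
  op10 P0: store L2 := 95 → M/I/I on L2; bus BusRdX Flush; mem=23
  op11 P2: load  L0 → S/S/S on L0; bus (none); mem=71
  op12 P0: load  L1 → M/I/I on L1; bus (none); mem=86
  op13 P0: store L2 := 37 → M/I/I on L2; bus (none); mem=23
  op14 P2: store L2 := 5 → I/I/M on L2; bus BusRdX Flush; mem=37
  op15 P2: load  L0 → S/S/S on L0; bus (none); mem=71
  op16 P0: store L2 := 26 → M/I/I on L2; bus BusRdX Flush; mem=5
  op17 P2: load  L0 → S/S/S on L0; bus (none); mem=71
  op18 P2: load  L2 → S/I/S on L2; bus BusRd Flush; mem=26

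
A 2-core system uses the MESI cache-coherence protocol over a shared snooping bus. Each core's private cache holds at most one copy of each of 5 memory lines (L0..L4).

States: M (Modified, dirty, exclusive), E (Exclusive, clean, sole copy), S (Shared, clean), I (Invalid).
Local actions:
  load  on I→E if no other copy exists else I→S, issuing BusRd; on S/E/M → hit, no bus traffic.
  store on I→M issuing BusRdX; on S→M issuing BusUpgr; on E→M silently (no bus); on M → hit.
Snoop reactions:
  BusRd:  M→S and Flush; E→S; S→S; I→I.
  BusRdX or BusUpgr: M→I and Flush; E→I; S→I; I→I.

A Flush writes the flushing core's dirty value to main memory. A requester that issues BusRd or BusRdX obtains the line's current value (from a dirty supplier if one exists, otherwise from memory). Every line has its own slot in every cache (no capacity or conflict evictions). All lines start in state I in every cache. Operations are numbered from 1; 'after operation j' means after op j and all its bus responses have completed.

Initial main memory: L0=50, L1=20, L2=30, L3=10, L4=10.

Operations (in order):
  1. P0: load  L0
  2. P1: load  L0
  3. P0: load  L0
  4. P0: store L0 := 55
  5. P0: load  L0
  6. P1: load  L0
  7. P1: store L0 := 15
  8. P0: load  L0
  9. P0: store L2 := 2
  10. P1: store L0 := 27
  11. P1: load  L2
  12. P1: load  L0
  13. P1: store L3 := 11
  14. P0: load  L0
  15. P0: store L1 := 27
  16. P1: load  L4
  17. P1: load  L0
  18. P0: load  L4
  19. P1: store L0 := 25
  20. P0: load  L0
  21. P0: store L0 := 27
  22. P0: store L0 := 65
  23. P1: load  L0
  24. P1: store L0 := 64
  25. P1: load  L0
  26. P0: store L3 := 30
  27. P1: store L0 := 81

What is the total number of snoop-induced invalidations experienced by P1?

1. P0: load  L0  bus=[BusRd]  L0: P0=E P1=I  mem[L0]=50
2. P1: load  L0  bus=[BusRd]  L0: P0=S P1=S  mem[L0]=50
3. P0: load  L0  bus=[-]  L0: P0=S P1=S  mem[L0]=50
4. P0: store L0 := 55  bus=[BusUpgr]  L0: P0=M P1=I  mem[L0]=50
5. P0: load  L0  bus=[-]  L0: P0=M P1=I  mem[L0]=50
6. P1: load  L0  bus=[BusRd,Flush]  L0: P0=S P1=S  mem[L0]=55
7. P1: store L0 := 15  bus=[BusUpgr]  L0: P0=I P1=M  mem[L0]=55
8. P0: load  L0  bus=[BusRd,Flush]  L0: P0=S P1=S  mem[L0]=15
9. P0: store L2 := 2  bus=[BusRdX]  L2: P0=M P1=I  mem[L2]=30
10. P1: store L0 := 27  bus=[BusUpgr]  L0: P0=I P1=M  mem[L0]=15
11. P1: load  L2  bus=[BusRd,Flush]  L2: P0=S P1=S  mem[L2]=2
12. P1: load  L0  bus=[-]  L0: P0=I P1=M  mem[L0]=15
13. P1: store L3 := 11  bus=[BusRdX]  L3: P0=I P1=M  mem[L3]=10
14. P0: load  L0  bus=[BusRd,Flush]  L0: P0=S P1=S  mem[L0]=27
15. P0: store L1 := 27  bus=[BusRdX]  L1: P0=M P1=I  mem[L1]=20
16. P1: load  L4  bus=[BusRd]  L4: P0=I P1=E  mem[L4]=10
17. P1: load  L0  bus=[-]  L0: P0=S P1=S  mem[L0]=27
18. P0: load  L4  bus=[BusRd]  L4: P0=S P1=S  mem[L4]=10
19. P1: store L0 := 25  bus=[BusUpgr]  L0: P0=I P1=M  mem[L0]=27
20. P0: load  L0  bus=[BusRd,Flush]  L0: P0=S P1=S  mem[L0]=25
21. P0: store L0 := 27  bus=[BusUpgr]  L0: P0=M P1=I  mem[L0]=25
22. P0: store L0 := 65  bus=[-]  L0: P0=M P1=I  mem[L0]=25
23. P1: load  L0  bus=[BusRd,Flush]  L0: P0=S P1=S  mem[L0]=65
24. P1: store L0 := 64  bus=[BusUpgr]  L0: P0=I P1=M  mem[L0]=65
25. P1: load  L0  bus=[-]  L0: P0=I P1=M  mem[L0]=65
26. P0: store L3 := 30  bus=[BusRdX,Flush]  L3: P0=M P1=I  mem[L3]=11
27. P1: store L0 := 81  bus=[-]  L0: P0=I P1=M  mem[L0]=65

invalidations = 3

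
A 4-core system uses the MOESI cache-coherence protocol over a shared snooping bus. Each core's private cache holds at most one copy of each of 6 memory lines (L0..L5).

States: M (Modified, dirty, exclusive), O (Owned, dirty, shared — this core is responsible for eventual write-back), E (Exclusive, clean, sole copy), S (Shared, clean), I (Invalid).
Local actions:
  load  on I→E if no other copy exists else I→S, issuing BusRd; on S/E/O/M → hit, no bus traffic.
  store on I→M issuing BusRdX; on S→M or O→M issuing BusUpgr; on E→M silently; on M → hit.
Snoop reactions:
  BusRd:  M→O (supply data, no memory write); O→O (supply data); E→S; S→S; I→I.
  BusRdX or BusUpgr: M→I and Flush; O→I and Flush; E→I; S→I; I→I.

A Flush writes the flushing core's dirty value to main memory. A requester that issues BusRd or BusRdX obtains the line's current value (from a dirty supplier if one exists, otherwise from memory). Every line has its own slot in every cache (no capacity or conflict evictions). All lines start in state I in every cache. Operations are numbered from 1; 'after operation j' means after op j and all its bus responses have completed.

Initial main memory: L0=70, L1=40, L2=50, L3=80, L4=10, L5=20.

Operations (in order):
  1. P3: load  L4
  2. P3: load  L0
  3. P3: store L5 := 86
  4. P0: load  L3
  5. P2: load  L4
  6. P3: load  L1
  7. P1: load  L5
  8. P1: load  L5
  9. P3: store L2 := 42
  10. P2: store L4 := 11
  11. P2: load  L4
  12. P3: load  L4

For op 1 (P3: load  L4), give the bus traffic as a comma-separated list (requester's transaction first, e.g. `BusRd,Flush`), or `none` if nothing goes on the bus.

bus = BusRd

step 1: P3: load  L4  ⟶  IIIE  (L4)  txn=BusRd  M[L4]=10
step 2: P3: load  L0  ⟶  IIIE  (L0)  txn=BusRd  M[L0]=70
step 3: P3: store L5 := 86  ⟶  IIIM  (L5)  txn=BusRdX  M[L5]=20
step 4: P0: load  L3  ⟶  EIII  (L3)  txn=BusRd  M[L3]=80
step 5: P2: load  L4  ⟶  IISS  (L4)  txn=BusRd  M[L4]=10
step 6: P3: load  L1  ⟶  IIIE  (L1)  txn=BusRd  M[L1]=40
step 7: P1: load  L5  ⟶  ISIO  (L5)  txn=BusRd  M[L5]=20
step 8: P1: load  L5  ⟶  ISIO  (L5)  txn=∅  M[L5]=20
step 9: P3: store L2 := 42  ⟶  IIIM  (L2)  txn=BusRdX  M[L2]=50
step 10: P2: store L4 := 11  ⟶  IIMI  (L4)  txn=BusUpgr  M[L4]=10
step 11: P2: load  L4  ⟶  IIMI  (L4)  txn=∅  M[L4]=10
step 12: P3: load  L4  ⟶  IIOS  (L4)  txn=BusRd  M[L4]=10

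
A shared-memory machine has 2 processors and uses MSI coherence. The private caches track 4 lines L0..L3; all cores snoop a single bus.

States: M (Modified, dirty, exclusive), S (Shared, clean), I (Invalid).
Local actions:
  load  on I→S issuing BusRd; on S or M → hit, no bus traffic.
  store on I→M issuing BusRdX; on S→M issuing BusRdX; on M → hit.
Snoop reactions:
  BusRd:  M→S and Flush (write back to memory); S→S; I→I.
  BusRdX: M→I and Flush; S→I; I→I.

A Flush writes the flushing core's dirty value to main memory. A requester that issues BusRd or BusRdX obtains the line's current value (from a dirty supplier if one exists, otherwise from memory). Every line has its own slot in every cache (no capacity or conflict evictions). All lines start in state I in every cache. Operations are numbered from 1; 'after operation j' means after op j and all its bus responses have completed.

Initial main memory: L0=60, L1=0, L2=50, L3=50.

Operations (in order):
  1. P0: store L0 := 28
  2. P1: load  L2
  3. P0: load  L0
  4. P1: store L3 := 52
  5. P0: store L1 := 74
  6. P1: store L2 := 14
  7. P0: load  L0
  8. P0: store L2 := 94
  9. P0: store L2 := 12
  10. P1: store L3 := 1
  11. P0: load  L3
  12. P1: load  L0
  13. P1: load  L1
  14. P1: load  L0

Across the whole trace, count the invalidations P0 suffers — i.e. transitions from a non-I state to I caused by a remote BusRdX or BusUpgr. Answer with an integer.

invalidations = 0

1. P0: store L0 := 28  bus=[BusRdX]  L0: P0=M P1=I  mem[L0]=60
2. P1: load  L2  bus=[BusRd]  L2: P0=I P1=S  mem[L2]=50
3. P0: load  L0  bus=[-]  L0: P0=M P1=I  mem[L0]=60
4. P1: store L3 := 52  bus=[BusRdX]  L3: P0=I P1=M  mem[L3]=50
5. P0: store L1 := 74  bus=[BusRdX]  L1: P0=M P1=I  mem[L1]=0
6. P1: store L2 := 14  bus=[BusRdX]  L2: P0=I P1=M  mem[L2]=50
7. P0: load  L0  bus=[-]  L0: P0=M P1=I  mem[L0]=60
8. P0: store L2 := 94  bus=[BusRdX,Flush]  L2: P0=M P1=I  mem[L2]=14
9. P0: store L2 := 12  bus=[-]  L2: P0=M P1=I  mem[L2]=14
10. P1: store L3 := 1  bus=[-]  L3: P0=I P1=M  mem[L3]=50
11. P0: load  L3  bus=[BusRd,Flush]  L3: P0=S P1=S  mem[L3]=1
12. P1: load  L0  bus=[BusRd,Flush]  L0: P0=S P1=S  mem[L0]=28
13. P1: load  L1  bus=[BusRd,Flush]  L1: P0=S P1=S  mem[L1]=74
14. P1: load  L0  bus=[-]  L0: P0=S P1=S  mem[L0]=28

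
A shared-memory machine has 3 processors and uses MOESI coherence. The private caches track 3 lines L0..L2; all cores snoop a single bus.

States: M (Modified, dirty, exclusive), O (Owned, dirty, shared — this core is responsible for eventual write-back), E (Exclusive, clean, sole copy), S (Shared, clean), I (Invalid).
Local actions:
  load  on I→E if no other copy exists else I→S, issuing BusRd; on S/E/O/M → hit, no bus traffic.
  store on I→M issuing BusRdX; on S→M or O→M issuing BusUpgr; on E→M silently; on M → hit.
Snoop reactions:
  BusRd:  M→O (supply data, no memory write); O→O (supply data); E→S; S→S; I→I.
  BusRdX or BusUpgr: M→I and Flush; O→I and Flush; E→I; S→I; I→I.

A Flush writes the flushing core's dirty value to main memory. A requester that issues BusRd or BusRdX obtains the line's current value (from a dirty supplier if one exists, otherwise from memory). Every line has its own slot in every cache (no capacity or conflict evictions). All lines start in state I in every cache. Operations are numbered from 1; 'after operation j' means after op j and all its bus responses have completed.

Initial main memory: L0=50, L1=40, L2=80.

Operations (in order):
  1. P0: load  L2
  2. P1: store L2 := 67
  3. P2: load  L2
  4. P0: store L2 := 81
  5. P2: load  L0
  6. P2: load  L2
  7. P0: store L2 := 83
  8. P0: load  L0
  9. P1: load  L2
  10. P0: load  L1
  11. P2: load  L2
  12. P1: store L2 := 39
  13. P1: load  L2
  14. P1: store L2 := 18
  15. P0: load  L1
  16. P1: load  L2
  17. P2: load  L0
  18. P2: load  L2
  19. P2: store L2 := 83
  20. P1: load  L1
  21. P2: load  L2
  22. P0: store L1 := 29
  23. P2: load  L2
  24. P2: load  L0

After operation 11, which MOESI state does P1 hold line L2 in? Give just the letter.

[1] P0: load  L2 | P0:E(80), P1:I, P2:I | bus: BusRd
[2] P1: store L2 := 67 | P0:I, P1:M(67), P2:I | bus: BusRdX
[3] P2: load  L2 | P0:I, P1:O(67), P2:S(67) | bus: BusRd
[4] P0: store L2 := 81 | P0:M(81), P1:I, P2:I | bus: BusRdX,Flush
[5] P2: load  L0 | P0:I, P1:I, P2:E(50) | bus: BusRd
[6] P2: load  L2 | P0:O(81), P1:I, P2:S(81) | bus: BusRd
[7] P0: store L2 := 83 | P0:M(83), P1:I, P2:I | bus: BusUpgr
[8] P0: load  L0 | P0:S(50), P1:I, P2:S(50) | bus: BusRd
[9] P1: load  L2 | P0:O(83), P1:S(83), P2:I | bus: BusRd
[10] P0: load  L1 | P0:E(40), P1:I, P2:I | bus: BusRd
[11] P2: load  L2 | P0:O(83), P1:S(83), P2:S(83) | bus: BusRd
[12] P1: store L2 := 39 | P0:I, P1:M(39), P2:I | bus: BusUpgr,Flush
[13] P1: load  L2 | P0:I, P1:M(39), P2:I | bus: none
[14] P1: store L2 := 18 | P0:I, P1:M(18), P2:I | bus: none
[15] P0: load  L1 | P0:E(40), P1:I, P2:I | bus: none
[16] P1: load  L2 | P0:I, P1:M(18), P2:I | bus: none
[17] P2: load  L0 | P0:S(50), P1:I, P2:S(50) | bus: none
[18] P2: load  L2 | P0:I, P1:O(18), P2:S(18) | bus: BusRd
[19] P2: store L2 := 83 | P0:I, P1:I, P2:M(83) | bus: BusUpgr,Flush
[20] P1: load  L1 | P0:S(40), P1:S(40), P2:I | bus: BusRd
[21] P2: load  L2 | P0:I, P1:I, P2:M(83) | bus: none
[22] P0: store L1 := 29 | P0:M(29), P1:I, P2:I | bus: BusUpgr
[23] P2: load  L2 | P0:I, P1:I, P2:M(83) | bus: none
[24] P2: load  L0 | P0:S(50), P1:I, P2:S(50) | bus: none

state = S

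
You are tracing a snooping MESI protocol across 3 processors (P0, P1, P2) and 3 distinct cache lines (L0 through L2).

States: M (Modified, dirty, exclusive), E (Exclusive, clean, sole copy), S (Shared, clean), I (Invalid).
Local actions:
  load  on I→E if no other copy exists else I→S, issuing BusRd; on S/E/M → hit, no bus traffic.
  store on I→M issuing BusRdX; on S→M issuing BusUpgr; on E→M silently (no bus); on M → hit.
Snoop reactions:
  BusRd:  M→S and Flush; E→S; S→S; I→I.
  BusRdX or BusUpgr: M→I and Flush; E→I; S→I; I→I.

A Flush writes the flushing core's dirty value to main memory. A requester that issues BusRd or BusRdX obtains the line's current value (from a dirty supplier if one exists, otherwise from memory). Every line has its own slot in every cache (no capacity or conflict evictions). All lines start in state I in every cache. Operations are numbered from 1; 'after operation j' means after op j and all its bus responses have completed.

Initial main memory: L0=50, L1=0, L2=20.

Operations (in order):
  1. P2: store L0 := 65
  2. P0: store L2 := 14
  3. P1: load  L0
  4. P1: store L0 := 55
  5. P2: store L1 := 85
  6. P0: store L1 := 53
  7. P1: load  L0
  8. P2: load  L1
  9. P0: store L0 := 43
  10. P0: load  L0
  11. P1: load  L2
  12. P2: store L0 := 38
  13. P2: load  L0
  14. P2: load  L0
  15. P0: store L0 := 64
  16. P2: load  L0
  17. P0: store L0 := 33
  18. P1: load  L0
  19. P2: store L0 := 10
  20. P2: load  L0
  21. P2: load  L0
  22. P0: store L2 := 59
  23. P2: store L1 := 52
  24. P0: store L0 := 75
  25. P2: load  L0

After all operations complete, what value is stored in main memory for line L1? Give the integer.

step 1: P2: store L0 := 65  ⟶  IIM  (L0)  txn=BusRdX  M[L0]=50
step 2: P0: store L2 := 14  ⟶  MII  (L2)  txn=BusRdX  M[L2]=20
step 3: P1: load  L0  ⟶  ISS  (L0)  txn=BusRd+Flush  M[L0]=65
step 4: P1: store L0 := 55  ⟶  IMI  (L0)  txn=BusUpgr  M[L0]=65
step 5: P2: store L1 := 85  ⟶  IIM  (L1)  txn=BusRdX  M[L1]=0
step 6: P0: store L1 := 53  ⟶  MII  (L1)  txn=BusRdX+Flush  M[L1]=85
step 7: P1: load  L0  ⟶  IMI  (L0)  txn=∅  M[L0]=65
step 8: P2: load  L1  ⟶  SIS  (L1)  txn=BusRd+Flush  M[L1]=53
step 9: P0: store L0 := 43  ⟶  MII  (L0)  txn=BusRdX+Flush  M[L0]=55
step 10: P0: load  L0  ⟶  MII  (L0)  txn=∅  M[L0]=55
step 11: P1: load  L2  ⟶  SSI  (L2)  txn=BusRd+Flush  M[L2]=14
step 12: P2: store L0 := 38  ⟶  IIM  (L0)  txn=BusRdX+Flush  M[L0]=43
step 13: P2: load  L0  ⟶  IIM  (L0)  txn=∅  M[L0]=43
step 14: P2: load  L0  ⟶  IIM  (L0)  txn=∅  M[L0]=43
step 15: P0: store L0 := 64  ⟶  MII  (L0)  txn=BusRdX+Flush  M[L0]=38
step 16: P2: load  L0  ⟶  SIS  (L0)  txn=BusRd+Flush  M[L0]=64
step 17: P0: store L0 := 33  ⟶  MII  (L0)  txn=BusUpgr  M[L0]=64
step 18: P1: load  L0  ⟶  SSI  (L0)  txn=BusRd+Flush  M[L0]=33
step 19: P2: store L0 := 10  ⟶  IIM  (L0)  txn=BusRdX  M[L0]=33
step 20: P2: load  L0  ⟶  IIM  (L0)  txn=∅  M[L0]=33
step 21: P2: load  L0  ⟶  IIM  (L0)  txn=∅  M[L0]=33
step 22: P0: store L2 := 59  ⟶  MII  (L2)  txn=BusUpgr  M[L2]=14
step 23: P2: store L1 := 52  ⟶  IIM  (L1)  txn=BusUpgr  M[L1]=53
step 24: P0: store L0 := 75  ⟶  MII  (L0)  txn=BusRdX+Flush  M[L0]=10
step 25: P2: load  L0  ⟶  SIS  (L0)  txn=BusRd+Flush  M[L0]=75

memory[L1] = 53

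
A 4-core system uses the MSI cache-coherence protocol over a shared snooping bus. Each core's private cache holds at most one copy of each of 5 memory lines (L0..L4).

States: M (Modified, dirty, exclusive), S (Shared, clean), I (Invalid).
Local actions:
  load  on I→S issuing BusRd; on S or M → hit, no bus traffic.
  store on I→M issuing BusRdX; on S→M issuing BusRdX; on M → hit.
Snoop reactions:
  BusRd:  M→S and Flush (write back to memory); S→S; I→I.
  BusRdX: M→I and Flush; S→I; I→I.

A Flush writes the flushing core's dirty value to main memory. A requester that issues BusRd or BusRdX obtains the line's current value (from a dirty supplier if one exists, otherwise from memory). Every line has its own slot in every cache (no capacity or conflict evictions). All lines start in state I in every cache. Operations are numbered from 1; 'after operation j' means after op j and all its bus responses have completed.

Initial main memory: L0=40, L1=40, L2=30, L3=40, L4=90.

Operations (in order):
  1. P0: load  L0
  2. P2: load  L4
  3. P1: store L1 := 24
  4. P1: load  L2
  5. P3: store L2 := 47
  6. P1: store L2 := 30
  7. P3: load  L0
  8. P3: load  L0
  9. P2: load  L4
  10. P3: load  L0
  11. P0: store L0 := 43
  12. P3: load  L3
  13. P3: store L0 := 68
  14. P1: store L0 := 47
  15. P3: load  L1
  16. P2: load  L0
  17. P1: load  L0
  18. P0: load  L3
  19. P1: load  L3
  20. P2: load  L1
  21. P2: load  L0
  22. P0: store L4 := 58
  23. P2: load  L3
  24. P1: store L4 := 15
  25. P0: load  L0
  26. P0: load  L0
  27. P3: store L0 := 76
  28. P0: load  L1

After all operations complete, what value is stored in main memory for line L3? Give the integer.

1. P0: load  L0  bus=[BusRd]  L0: P0=S P1=I P2=I P3=I  mem[L0]=40
2. P2: load  L4  bus=[BusRd]  L4: P0=I P1=I P2=S P3=I  mem[L4]=90
3. P1: store L1 := 24  bus=[BusRdX]  L1: P0=I P1=M P2=I P3=I  mem[L1]=40
4. P1: load  L2  bus=[BusRd]  L2: P0=I P1=S P2=I P3=I  mem[L2]=30
5. P3: store L2 := 47  bus=[BusRdX]  L2: P0=I P1=I P2=I P3=M  mem[L2]=30
6. P1: store L2 := 30  bus=[BusRdX,Flush]  L2: P0=I P1=M P2=I P3=I  mem[L2]=47
7. P3: load  L0  bus=[BusRd]  L0: P0=S P1=I P2=I P3=S  mem[L0]=40
8. P3: load  L0  bus=[-]  L0: P0=S P1=I P2=I P3=S  mem[L0]=40
9. P2: load  L4  bus=[-]  L4: P0=I P1=I P2=S P3=I  mem[L4]=90
10. P3: load  L0  bus=[-]  L0: P0=S P1=I P2=I P3=S  mem[L0]=40
11. P0: store L0 := 43  bus=[BusRdX]  L0: P0=M P1=I P2=I P3=I  mem[L0]=40
12. P3: load  L3  bus=[BusRd]  L3: P0=I P1=I P2=I P3=S  mem[L3]=40
13. P3: store L0 := 68  bus=[BusRdX,Flush]  L0: P0=I P1=I P2=I P3=M  mem[L0]=43
14. P1: store L0 := 47  bus=[BusRdX,Flush]  L0: P0=I P1=M P2=I P3=I  mem[L0]=68
15. P3: load  L1  bus=[BusRd,Flush]  L1: P0=I P1=S P2=I P3=S  mem[L1]=24
16. P2: load  L0  bus=[BusRd,Flush]  L0: P0=I P1=S P2=S P3=I  mem[L0]=47
17. P1: load  L0  bus=[-]  L0: P0=I P1=S P2=S P3=I  mem[L0]=47
18. P0: load  L3  bus=[BusRd]  L3: P0=S P1=I P2=I P3=S  mem[L3]=40
19. P1: load  L3  bus=[BusRd]  L3: P0=S P1=S P2=I P3=S  mem[L3]=40
20. P2: load  L1  bus=[BusRd]  L1: P0=I P1=S P2=S P3=S  mem[L1]=24
21. P2: load  L0  bus=[-]  L0: P0=I P1=S P2=S P3=I  mem[L0]=47
22. P0: store L4 := 58  bus=[BusRdX]  L4: P0=M P1=I P2=I P3=I  mem[L4]=90
23. P2: load  L3  bus=[BusRd]  L3: P0=S P1=S P2=S P3=S  mem[L3]=40
24. P1: store L4 := 15  bus=[BusRdX,Flush]  L4: P0=I P1=M P2=I P3=I  mem[L4]=58
25. P0: load  L0  bus=[BusRd]  L0: P0=S P1=S P2=S P3=I  mem[L0]=47
26. P0: load  L0  bus=[-]  L0: P0=S P1=S P2=S P3=I  mem[L0]=47
27. P3: store L0 := 76  bus=[BusRdX]  L0: P0=I P1=I P2=I P3=M  mem[L0]=47
28. P0: load  L1  bus=[BusRd]  L1: P0=S P1=S P2=S P3=S  mem[L1]=24

memory[L3] = 40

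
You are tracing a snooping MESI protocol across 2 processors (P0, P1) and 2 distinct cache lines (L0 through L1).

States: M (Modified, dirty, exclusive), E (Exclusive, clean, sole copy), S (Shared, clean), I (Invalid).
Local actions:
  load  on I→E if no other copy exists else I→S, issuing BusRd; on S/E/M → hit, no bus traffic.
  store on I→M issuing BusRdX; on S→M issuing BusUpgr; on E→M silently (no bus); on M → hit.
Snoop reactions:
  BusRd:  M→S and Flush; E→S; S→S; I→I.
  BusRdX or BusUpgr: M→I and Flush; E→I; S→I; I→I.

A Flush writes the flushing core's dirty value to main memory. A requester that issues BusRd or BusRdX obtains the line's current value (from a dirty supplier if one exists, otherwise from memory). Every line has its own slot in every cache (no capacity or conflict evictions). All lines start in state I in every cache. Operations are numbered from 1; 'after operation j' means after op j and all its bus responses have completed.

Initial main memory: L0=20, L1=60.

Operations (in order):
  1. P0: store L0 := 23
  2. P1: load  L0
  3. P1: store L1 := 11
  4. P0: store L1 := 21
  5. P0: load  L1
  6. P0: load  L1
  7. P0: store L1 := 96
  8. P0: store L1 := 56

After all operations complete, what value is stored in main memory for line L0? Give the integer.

memory[L0] = 23

  op1 P0: store L0 := 23 → M/I on L0; bus BusRdX; mem=20
  op2 P1: load  L0 → S/S on L0; bus BusRd Flush; mem=23
  op3 P1: store L1 := 11 → I/M on L1; bus BusRdX; mem=60
  op4 P0: store L1 := 21 → M/I on L1; bus BusRdX Flush; mem=11
  op5 P0: load  L1 → M/I on L1; bus (none); mem=11
  op6 P0: load  L1 → M/I on L1; bus (none); mem=11
  op7 P0: store L1 := 96 → M/I on L1; bus (none); mem=11
  op8 P0: store L1 := 56 → M/I on L1; bus (none); mem=11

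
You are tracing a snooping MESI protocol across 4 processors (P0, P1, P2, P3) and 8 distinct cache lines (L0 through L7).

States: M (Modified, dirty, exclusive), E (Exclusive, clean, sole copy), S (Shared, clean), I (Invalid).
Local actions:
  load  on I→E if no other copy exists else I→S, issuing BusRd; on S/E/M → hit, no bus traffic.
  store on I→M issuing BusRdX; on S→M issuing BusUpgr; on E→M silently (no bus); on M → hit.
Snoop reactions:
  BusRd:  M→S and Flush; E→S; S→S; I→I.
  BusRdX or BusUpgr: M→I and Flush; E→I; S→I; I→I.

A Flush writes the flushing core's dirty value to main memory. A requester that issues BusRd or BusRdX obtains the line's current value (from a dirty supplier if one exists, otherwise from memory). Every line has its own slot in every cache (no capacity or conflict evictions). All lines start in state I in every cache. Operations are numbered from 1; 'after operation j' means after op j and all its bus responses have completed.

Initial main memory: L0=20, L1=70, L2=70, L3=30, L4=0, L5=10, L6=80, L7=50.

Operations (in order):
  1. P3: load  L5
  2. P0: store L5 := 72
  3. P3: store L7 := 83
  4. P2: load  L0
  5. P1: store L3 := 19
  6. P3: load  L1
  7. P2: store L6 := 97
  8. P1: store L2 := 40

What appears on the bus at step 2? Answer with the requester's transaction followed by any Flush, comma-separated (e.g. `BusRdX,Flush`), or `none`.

  op1 P3: load  L5 → I/I/I/E on L5; bus BusRd; mem=10
  op2 P0: store L5 := 72 → M/I/I/I on L5; bus BusRdX; mem=10
  op3 P3: store L7 := 83 → I/I/I/M on L7; bus BusRdX; mem=50
  op4 P2: load  L0 → I/I/E/I on L0; bus BusRd; mem=20
  op5 P1: store L3 := 19 → I/M/I/I on L3; bus BusRdX; mem=30
  op6 P3: load  L1 → I/I/I/E on L1; bus BusRd; mem=70
  op7 P2: store L6 := 97 → I/I/M/I on L6; bus BusRdX; mem=80
  op8 P1: store L2 := 40 → I/M/I/I on L2; bus BusRdX; mem=70

bus = BusRdX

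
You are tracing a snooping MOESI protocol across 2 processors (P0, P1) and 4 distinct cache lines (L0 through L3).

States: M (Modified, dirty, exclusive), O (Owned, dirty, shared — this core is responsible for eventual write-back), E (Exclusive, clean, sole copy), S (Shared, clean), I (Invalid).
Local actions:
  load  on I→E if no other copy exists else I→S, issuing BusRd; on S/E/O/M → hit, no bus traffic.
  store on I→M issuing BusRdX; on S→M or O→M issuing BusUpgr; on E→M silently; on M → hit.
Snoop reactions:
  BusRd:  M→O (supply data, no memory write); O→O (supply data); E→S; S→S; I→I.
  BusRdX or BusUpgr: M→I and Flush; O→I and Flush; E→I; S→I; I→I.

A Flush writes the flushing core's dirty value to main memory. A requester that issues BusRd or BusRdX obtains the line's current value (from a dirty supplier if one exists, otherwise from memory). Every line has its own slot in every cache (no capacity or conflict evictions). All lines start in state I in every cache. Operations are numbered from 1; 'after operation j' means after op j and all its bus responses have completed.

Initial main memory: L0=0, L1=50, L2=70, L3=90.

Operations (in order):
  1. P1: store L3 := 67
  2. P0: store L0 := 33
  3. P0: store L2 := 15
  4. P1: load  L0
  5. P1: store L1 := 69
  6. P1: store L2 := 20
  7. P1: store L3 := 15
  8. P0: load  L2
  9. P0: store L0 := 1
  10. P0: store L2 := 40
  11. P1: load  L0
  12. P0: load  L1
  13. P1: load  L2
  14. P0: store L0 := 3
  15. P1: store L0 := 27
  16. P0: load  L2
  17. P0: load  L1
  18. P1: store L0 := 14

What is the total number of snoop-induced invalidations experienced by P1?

  op1 P1: store L3 := 67 → I/M on L3; bus BusRdX; mem=90
  op2 P0: store L0 := 33 → M/I on L0; bus BusRdX; mem=0
  op3 P0: store L2 := 15 → M/I on L2; bus BusRdX; mem=70
  op4 P1: load  L0 → O/S on L0; bus BusRd; mem=0
  op5 P1: store L1 := 69 → I/M on L1; bus BusRdX; mem=50
  op6 P1: store L2 := 20 → I/M on L2; bus BusRdX Flush; mem=15
  op7 P1: store L3 := 15 → I/M on L3; bus (none); mem=90
  op8 P0: load  L2 → S/O on L2; bus BusRd; mem=15
  op9 P0: store L0 := 1 → M/I on L0; bus BusUpgr; mem=0
  op10 P0: store L2 := 40 → M/I on L2; bus BusUpgr Flush; mem=20
  op11 P1: load  L0 → O/S on L0; bus BusRd; mem=0
  op12 P0: load  L1 → S/O on L1; bus BusRd; mem=50
  op13 P1: load  L2 → O/S on L2; bus BusRd; mem=20
  op14 P0: store L0 := 3 → M/I on L0; bus BusUpgr; mem=0
  op15 P1: store L0 := 27 → I/M on L0; bus BusRdX Flush; mem=3
  op16 P0: load  L2 → O/S on L2; bus (none); mem=20
  op17 P0: load  L1 → S/O on L1; bus (none); mem=50
  op18 P1: store L0 := 14 → I/M on L0; bus (none); mem=3

invalidations = 3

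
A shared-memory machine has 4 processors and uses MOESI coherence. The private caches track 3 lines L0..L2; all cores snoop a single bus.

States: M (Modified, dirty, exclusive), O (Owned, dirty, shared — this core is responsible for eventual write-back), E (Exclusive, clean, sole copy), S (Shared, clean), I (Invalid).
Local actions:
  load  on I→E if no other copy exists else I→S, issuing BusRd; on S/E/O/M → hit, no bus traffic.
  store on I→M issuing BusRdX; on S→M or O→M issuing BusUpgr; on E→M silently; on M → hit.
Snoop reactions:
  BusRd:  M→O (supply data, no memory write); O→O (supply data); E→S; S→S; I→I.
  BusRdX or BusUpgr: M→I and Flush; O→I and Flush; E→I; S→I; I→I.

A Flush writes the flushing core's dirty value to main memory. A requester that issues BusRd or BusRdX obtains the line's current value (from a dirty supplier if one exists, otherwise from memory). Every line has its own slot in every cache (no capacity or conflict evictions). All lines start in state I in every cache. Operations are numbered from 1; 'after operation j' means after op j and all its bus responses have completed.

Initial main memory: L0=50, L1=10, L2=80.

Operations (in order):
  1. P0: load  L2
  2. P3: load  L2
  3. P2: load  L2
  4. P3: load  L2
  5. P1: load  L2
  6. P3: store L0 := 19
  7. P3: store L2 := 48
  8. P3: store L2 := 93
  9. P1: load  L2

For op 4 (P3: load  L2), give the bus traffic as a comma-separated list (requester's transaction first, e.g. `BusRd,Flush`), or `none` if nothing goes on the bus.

  op1 P0: load  L2 → E/I/I/I on L2; bus BusRd; mem=80
  op2 P3: load  L2 → S/I/I/S on L2; bus BusRd; mem=80
  op3 P2: load  L2 → S/I/S/S on L2; bus BusRd; mem=80
  op4 P3: load  L2 → S/I/S/S on L2; bus (none); mem=80
  op5 P1: load  L2 → S/S/S/S on L2; bus BusRd; mem=80
  op6 P3: store L0 := 19 → I/I/I/M on L0; bus BusRdX; mem=50
  op7 P3: store L2 := 48 → I/I/I/M on L2; bus BusUpgr; mem=80
  op8 P3: store L2 := 93 → I/I/I/M on L2; bus (none); mem=80
  op9 P1: load  L2 → I/S/I/O on L2; bus BusRd; mem=80

bus = none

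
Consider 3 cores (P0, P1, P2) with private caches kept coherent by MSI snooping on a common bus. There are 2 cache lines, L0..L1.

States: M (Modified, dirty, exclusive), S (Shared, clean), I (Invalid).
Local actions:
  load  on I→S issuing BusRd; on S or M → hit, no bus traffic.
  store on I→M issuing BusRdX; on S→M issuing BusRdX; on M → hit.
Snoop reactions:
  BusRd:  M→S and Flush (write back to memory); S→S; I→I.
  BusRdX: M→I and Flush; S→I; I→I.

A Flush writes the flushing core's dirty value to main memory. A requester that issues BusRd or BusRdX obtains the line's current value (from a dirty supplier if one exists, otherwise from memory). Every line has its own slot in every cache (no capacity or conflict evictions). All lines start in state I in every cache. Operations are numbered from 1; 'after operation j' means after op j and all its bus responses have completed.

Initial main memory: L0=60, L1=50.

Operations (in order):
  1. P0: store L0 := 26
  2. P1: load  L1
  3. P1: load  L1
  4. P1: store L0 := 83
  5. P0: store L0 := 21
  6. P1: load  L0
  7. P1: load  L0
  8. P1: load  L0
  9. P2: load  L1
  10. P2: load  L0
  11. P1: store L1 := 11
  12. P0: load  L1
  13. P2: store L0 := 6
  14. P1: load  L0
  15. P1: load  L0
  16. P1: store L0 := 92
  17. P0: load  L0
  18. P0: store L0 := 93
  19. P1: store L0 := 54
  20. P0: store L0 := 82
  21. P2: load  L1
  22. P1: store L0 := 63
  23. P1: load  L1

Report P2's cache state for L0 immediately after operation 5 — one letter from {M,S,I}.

state = I

step 1: P0: store L0 := 26  ⟶  MII  (L0)  txn=BusRdX  M[L0]=60
step 2: P1: load  L1  ⟶  ISI  (L1)  txn=BusRd  M[L1]=50
step 3: P1: load  L1  ⟶  ISI  (L1)  txn=∅  M[L1]=50
step 4: P1: store L0 := 83  ⟶  IMI  (L0)  txn=BusRdX+Flush  M[L0]=26
step 5: P0: store L0 := 21  ⟶  MII  (L0)  txn=BusRdX+Flush  M[L0]=83
step 6: P1: load  L0  ⟶  SSI  (L0)  txn=BusRd+Flush  M[L0]=21
step 7: P1: load  L0  ⟶  SSI  (L0)  txn=∅  M[L0]=21
step 8: P1: load  L0  ⟶  SSI  (L0)  txn=∅  M[L0]=21
step 9: P2: load  L1  ⟶  ISS  (L1)  txn=BusRd  M[L1]=50
step 10: P2: load  L0  ⟶  SSS  (L0)  txn=BusRd  M[L0]=21
step 11: P1: store L1 := 11  ⟶  IMI  (L1)  txn=BusRdX  M[L1]=50
step 12: P0: load  L1  ⟶  SSI  (L1)  txn=BusRd+Flush  M[L1]=11
step 13: P2: store L0 := 6  ⟶  IIM  (L0)  txn=BusRdX  M[L0]=21
step 14: P1: load  L0  ⟶  ISS  (L0)  txn=BusRd+Flush  M[L0]=6
step 15: P1: load  L0  ⟶  ISS  (L0)  txn=∅  M[L0]=6
step 16: P1: store L0 := 92  ⟶  IMI  (L0)  txn=BusRdX  M[L0]=6
step 17: P0: load  L0  ⟶  SSI  (L0)  txn=BusRd+Flush  M[L0]=92
step 18: P0: store L0 := 93  ⟶  MII  (L0)  txn=BusRdX  M[L0]=92
step 19: P1: store L0 := 54  ⟶  IMI  (L0)  txn=BusRdX+Flush  M[L0]=93
step 20: P0: store L0 := 82  ⟶  MII  (L0)  txn=BusRdX+Flush  M[L0]=54
step 21: P2: load  L1  ⟶  SSS  (L1)  txn=BusRd  M[L1]=11
step 22: P1: store L0 := 63  ⟶  IMI  (L0)  txn=BusRdX+Flush  M[L0]=82
step 23: P1: load  L1  ⟶  SSS  (L1)  txn=∅  M[L1]=11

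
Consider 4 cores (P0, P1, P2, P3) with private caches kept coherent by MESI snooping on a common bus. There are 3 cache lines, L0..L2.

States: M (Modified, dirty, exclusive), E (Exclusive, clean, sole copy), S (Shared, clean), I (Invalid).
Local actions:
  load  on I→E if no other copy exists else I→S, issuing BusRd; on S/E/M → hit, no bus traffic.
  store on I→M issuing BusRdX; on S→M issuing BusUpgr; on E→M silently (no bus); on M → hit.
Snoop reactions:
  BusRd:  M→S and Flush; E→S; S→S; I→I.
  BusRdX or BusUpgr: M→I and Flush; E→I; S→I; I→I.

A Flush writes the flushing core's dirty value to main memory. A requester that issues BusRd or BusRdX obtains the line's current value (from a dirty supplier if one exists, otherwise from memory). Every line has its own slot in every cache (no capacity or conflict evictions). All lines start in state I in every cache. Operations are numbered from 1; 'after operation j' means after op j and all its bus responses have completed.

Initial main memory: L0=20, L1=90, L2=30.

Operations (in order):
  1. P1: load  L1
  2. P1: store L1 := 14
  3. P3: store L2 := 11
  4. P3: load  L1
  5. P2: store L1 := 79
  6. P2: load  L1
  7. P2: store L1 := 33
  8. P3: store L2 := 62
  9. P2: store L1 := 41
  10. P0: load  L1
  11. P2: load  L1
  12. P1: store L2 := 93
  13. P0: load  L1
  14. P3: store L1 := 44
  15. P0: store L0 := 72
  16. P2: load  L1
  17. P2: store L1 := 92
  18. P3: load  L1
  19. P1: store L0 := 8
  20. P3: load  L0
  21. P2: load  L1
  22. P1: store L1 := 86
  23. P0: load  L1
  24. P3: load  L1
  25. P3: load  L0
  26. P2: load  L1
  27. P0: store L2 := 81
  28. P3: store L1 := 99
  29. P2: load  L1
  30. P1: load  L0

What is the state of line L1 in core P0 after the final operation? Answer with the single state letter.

state = I

step 1: P1: load  L1  ⟶  IEII  (L1)  txn=BusRd  M[L1]=90
step 2: P1: store L1 := 14  ⟶  IMII  (L1)  txn=∅  M[L1]=90
step 3: P3: store L2 := 11  ⟶  IIIM  (L2)  txn=BusRdX  M[L2]=30
step 4: P3: load  L1  ⟶  ISIS  (L1)  txn=BusRd+Flush  M[L1]=14
step 5: P2: store L1 := 79  ⟶  IIMI  (L1)  txn=BusRdX  M[L1]=14
step 6: P2: load  L1  ⟶  IIMI  (L1)  txn=∅  M[L1]=14
step 7: P2: store L1 := 33  ⟶  IIMI  (L1)  txn=∅  M[L1]=14
step 8: P3: store L2 := 62  ⟶  IIIM  (L2)  txn=∅  M[L2]=30
step 9: P2: store L1 := 41  ⟶  IIMI  (L1)  txn=∅  M[L1]=14
step 10: P0: load  L1  ⟶  SISI  (L1)  txn=BusRd+Flush  M[L1]=41
step 11: P2: load  L1  ⟶  SISI  (L1)  txn=∅  M[L1]=41
step 12: P1: store L2 := 93  ⟶  IMII  (L2)  txn=BusRdX+Flush  M[L2]=62
step 13: P0: load  L1  ⟶  SISI  (L1)  txn=∅  M[L1]=41
step 14: P3: store L1 := 44  ⟶  IIIM  (L1)  txn=BusRdX  M[L1]=41
step 15: P0: store L0 := 72  ⟶  MIII  (L0)  txn=BusRdX  M[L0]=20
step 16: P2: load  L1  ⟶  IISS  (L1)  txn=BusRd+Flush  M[L1]=44
step 17: P2: store L1 := 92  ⟶  IIMI  (L1)  txn=BusUpgr  M[L1]=44
step 18: P3: load  L1  ⟶  IISS  (L1)  txn=BusRd+Flush  M[L1]=92
step 19: P1: store L0 := 8  ⟶  IMII  (L0)  txn=BusRdX+Flush  M[L0]=72
step 20: P3: load  L0  ⟶  ISIS  (L0)  txn=BusRd+Flush  M[L0]=8
step 21: P2: load  L1  ⟶  IISS  (L1)  txn=∅  M[L1]=92
step 22: P1: store L1 := 86  ⟶  IMII  (L1)  txn=BusRdX  M[L1]=92
step 23: P0: load  L1  ⟶  SSII  (L1)  txn=BusRd+Flush  M[L1]=86
step 24: P3: load  L1  ⟶  SSIS  (L1)  txn=BusRd  M[L1]=86
step 25: P3: load  L0  ⟶  ISIS  (L0)  txn=∅  M[L0]=8
step 26: P2: load  L1  ⟶  SSSS  (L1)  txn=BusRd  M[L1]=86
step 27: P0: store L2 := 81  ⟶  MIII  (L2)  txn=BusRdX+Flush  M[L2]=93
step 28: P3: store L1 := 99  ⟶  IIIM  (L1)  txn=BusUpgr  M[L1]=86
step 29: P2: load  L1  ⟶  IISS  (L1)  txn=BusRd+Flush  M[L1]=99
step 30: P1: load  L0  ⟶  ISIS  (L0)  txn=∅  M[L0]=8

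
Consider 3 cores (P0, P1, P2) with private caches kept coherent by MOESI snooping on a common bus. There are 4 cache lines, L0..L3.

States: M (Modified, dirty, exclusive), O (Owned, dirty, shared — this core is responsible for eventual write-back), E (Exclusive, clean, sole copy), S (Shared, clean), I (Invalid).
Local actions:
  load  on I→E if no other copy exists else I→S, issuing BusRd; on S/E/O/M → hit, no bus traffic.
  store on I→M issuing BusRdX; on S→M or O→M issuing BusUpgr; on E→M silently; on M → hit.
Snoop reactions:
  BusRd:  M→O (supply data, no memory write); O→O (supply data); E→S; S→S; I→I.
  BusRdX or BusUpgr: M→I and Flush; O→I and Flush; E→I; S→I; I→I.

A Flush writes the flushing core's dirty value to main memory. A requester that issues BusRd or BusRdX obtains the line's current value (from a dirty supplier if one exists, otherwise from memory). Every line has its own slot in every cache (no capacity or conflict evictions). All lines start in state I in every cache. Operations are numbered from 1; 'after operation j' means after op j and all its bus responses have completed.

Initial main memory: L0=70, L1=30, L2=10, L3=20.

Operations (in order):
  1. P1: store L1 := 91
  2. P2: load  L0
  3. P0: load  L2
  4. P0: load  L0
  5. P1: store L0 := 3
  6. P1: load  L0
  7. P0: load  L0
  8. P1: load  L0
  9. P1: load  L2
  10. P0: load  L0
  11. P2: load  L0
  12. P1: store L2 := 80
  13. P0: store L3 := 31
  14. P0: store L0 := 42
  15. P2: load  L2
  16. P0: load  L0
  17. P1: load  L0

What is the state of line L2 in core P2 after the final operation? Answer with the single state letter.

  op1 P1: store L1 := 91 → I/M/I on L1; bus BusRdX; mem=30
  op2 P2: load  L0 → I/I/E on L0; bus BusRd; mem=70
  op3 P0: load  L2 → E/I/I on L2; bus BusRd; mem=10
  op4 P0: load  L0 → S/I/S on L0; bus BusRd; mem=70
  op5 P1: store L0 := 3 → I/M/I on L0; bus BusRdX; mem=70
  op6 P1: load  L0 → I/M/I on L0; bus (none); mem=70
  op7 P0: load  L0 → S/O/I on L0; bus BusRd; mem=70
  op8 P1: load  L0 → S/O/I on L0; bus (none); mem=70
  op9 P1: load  L2 → S/S/I on L2; bus BusRd; mem=10
  op10 P0: load  L0 → S/O/I on L0; bus (none); mem=70
  op11 P2: load  L0 → S/O/S on L0; bus BusRd; mem=70
  op12 P1: store L2 := 80 → I/M/I on L2; bus BusUpgr; mem=10
  op13 P0: store L3 := 31 → M/I/I on L3; bus BusRdX; mem=20
  op14 P0: store L0 := 42 → M/I/I on L0; bus BusUpgr Flush; mem=3
  op15 P2: load  L2 → I/O/S on L2; bus BusRd; mem=10
  op16 P0: load  L0 → M/I/I on L0; bus (none); mem=3
  op17 P1: load  L0 → O/S/I on L0; bus BusRd; mem=3

state = S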